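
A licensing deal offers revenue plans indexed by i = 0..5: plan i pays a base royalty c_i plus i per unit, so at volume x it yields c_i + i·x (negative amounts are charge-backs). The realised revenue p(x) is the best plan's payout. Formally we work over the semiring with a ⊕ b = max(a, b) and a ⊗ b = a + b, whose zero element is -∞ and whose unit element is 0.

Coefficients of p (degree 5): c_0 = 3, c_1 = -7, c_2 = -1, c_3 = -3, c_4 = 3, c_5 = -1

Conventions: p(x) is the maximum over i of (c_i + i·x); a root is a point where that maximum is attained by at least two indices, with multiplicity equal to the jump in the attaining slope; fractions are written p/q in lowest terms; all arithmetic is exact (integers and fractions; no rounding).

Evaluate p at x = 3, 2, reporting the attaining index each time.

p(3) = max(3+0·3=3, -7+1·3=-4, -1+2·3=5, -3+3·3=6, 3+4·3=15, -1+5·3=14) = 15 (attained by i=4)
p(2) = max(3+0·2=3, -7+1·2=-5, -1+2·2=3, -3+3·2=3, 3+4·2=11, -1+5·2=9) = 11 (attained by i=4)
Answer: p(3) = 15; p(2) = 11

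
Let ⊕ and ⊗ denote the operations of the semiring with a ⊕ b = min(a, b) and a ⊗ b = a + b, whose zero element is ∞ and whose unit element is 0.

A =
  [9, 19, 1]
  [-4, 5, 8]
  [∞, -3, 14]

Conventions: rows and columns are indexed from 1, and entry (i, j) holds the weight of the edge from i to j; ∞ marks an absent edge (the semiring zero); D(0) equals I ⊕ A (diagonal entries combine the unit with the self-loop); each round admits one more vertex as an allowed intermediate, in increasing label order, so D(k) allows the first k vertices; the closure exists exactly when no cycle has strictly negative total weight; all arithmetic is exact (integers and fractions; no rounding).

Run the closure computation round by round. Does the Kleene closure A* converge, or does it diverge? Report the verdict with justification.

D(0):
  [0, 19, 1]
  [-4, 0, 8]
  [∞, -3, 0]
D(1):
  [0, 19, 1]
  [-4, 0, -3]
  [∞, -3, 0]
Detection: at round 2, diagonal entry (3, 3) turns strictly negative.
Key observation: the cycle 3->2->1->3 has total weight (-3) + (-4) + 1, which is strictly negative.
Answer: DIVERGES — negative cycle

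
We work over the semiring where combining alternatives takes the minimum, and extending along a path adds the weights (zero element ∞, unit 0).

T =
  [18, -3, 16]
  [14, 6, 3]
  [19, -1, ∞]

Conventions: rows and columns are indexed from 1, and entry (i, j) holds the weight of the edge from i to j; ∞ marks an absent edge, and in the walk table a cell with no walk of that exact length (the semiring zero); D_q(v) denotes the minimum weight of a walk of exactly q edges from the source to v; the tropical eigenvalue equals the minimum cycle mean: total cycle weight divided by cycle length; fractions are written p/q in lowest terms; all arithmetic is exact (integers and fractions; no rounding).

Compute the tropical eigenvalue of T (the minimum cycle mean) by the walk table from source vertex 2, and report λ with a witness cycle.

q=0: [∞, 0, ∞]
q=1: [14, 6, 3]
q=2: [20, 2, 9]
q=3: [16, 8, 5]
Optimal cycle mean attained by: cycle 2->3->2, total 3 + (-1), length 2.
Answer: λ = 1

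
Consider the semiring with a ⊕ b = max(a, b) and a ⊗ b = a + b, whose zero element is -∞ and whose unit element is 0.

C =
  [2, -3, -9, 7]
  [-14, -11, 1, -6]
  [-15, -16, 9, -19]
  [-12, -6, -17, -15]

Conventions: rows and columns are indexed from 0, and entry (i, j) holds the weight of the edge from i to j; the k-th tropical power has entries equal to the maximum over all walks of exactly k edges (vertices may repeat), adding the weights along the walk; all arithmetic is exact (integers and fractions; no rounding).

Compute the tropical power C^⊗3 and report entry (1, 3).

C^⊗2:
  [4, 1, 0, 9]
  [-12, -12, 10, -7]
  [-6, -7, 18, -8]
  [-10, -15, -5, -5]
C^⊗3:
  [6, 3, 9, 11]
  [-5, -6, 19, -5]
  [3, 2, 27, 1]
  [-8, -11, 4, -3]
Key observation: the optimum is the walk 1->0->0->3, with weight (-14) + 2 + 7 = -5.
Optimal value attained by: walk 1->0->0->3.
Answer: (C^⊗3)[1][3] = -5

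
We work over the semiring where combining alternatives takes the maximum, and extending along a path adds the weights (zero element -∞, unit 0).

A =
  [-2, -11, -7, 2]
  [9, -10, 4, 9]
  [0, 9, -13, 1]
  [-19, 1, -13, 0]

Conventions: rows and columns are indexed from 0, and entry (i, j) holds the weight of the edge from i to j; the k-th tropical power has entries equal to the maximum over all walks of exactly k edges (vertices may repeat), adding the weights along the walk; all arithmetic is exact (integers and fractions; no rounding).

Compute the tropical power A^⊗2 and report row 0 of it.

A^⊗2:
  [-2, 3, -7, 2]
  [7, 13, 2, 11]
  [18, 2, 13, 18]
  [10, 1, 5, 10]
Answer: row 0 of A^⊗2 = [-2, 3, -7, 2]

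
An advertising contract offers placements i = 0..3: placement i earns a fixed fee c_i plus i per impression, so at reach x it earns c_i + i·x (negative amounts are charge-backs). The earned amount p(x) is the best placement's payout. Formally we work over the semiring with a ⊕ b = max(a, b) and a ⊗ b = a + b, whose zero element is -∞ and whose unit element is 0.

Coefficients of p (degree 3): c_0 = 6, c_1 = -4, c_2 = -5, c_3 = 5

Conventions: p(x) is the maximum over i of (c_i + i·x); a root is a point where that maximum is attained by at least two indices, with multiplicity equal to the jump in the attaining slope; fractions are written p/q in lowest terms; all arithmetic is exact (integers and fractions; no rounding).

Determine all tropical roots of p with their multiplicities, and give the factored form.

hull edge (i=0, c=6) to (i=3, c=5): slope -1/3, span 3
Factored form: p(x) = 5 ⊗ (x ⊕ 1/3) ⊗ (x ⊕ 1/3) ⊗ (x ⊕ 1/3)
Answer: roots = 1/3 (mult 3)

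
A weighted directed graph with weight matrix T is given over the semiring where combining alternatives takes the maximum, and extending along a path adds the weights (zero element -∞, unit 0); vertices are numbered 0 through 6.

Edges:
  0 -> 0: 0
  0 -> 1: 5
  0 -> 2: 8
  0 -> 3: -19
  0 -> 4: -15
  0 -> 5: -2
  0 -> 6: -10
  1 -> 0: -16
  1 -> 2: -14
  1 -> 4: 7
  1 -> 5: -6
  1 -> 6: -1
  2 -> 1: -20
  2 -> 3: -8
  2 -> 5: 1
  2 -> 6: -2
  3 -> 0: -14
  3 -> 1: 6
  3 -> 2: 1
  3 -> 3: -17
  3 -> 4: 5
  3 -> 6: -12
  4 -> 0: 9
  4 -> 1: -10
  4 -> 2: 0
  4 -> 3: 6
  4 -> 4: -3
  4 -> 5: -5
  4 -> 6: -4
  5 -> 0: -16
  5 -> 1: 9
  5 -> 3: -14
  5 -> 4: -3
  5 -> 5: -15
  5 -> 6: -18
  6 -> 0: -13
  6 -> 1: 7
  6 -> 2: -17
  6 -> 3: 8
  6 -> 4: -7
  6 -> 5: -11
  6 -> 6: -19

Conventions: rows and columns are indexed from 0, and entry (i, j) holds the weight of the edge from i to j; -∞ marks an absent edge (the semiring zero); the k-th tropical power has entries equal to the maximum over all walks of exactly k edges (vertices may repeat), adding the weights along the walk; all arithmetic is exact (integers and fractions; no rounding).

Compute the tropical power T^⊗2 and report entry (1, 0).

T^⊗2:
  [0, 7, 8, 0, 12, 9, 6]
  [16, 6, 7, 13, 4, 2, 3]
  [-15, 10, -7, 6, -2, -13, -17]
  [14, -5, 5, 11, 13, 2, 5]
  [9, 14, 17, 4, 11, 7, -1]
  [6, -6, -3, 3, 16, 3, 8]
  [2, 14, 9, -1, 14, 1, 6]
Key observation: the optimum is the walk 1->4->0, with weight 7 + 9 = 16.
Optimal value attained by: walk 1->4->0.
Answer: (T^⊗2)[1][0] = 16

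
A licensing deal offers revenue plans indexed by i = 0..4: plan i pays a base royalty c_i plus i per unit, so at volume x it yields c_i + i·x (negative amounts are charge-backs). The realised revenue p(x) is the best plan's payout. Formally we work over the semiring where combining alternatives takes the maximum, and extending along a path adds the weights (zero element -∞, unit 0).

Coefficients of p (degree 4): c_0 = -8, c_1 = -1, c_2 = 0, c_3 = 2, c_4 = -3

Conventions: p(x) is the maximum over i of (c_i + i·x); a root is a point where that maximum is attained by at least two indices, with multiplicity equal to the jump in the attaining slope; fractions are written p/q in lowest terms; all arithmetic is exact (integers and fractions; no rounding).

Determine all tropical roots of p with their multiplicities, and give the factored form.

hull edge (i=0, c=-8) to (i=1, c=-1): slope 7, span 1
hull edge (i=1, c=-1) to (i=3, c=2): slope 3/2, span 2
hull edge (i=3, c=2) to (i=4, c=-3): slope -5, span 1
Factored form: p(x) = -3 ⊗ (x ⊕ (-7)) ⊗ (x ⊕ (-3/2)) ⊗ (x ⊕ (-3/2)) ⊗ (x ⊕ 5)
Answer: roots = -7 (mult 1), -3/2 (mult 2), 5 (mult 1)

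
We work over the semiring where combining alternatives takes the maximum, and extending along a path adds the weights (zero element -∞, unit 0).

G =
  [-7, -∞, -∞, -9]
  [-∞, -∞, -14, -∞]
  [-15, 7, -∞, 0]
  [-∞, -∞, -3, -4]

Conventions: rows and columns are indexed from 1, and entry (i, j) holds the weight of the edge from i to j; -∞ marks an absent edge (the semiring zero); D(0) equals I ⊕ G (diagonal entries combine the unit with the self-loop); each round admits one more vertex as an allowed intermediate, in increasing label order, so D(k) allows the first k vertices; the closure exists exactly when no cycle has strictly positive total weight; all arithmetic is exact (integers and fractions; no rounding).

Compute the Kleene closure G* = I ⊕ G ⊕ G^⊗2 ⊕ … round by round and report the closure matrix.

D(0):
  [0, -∞, -∞, -9]
  [-∞, 0, -14, -∞]
  [-15, 7, 0, 0]
  [-∞, -∞, -3, 0]
D(1):
  [0, -∞, -∞, -9]
  [-∞, 0, -14, -∞]
  [-15, 7, 0, 0]
  [-∞, -∞, -3, 0]
D(2):
  [0, -∞, -∞, -9]
  [-∞, 0, -14, -∞]
  [-15, 7, 0, 0]
  [-∞, -∞, -3, 0]
D(3):
  [0, -∞, -∞, -9]
  [-29, 0, -14, -14]
  [-15, 7, 0, 0]
  [-18, 4, -3, 0]
D(4):
  [0, -5, -12, -9]
  [-29, 0, -14, -14]
  [-15, 7, 0, 0]
  [-18, 4, -3, 0]
Answer: G* = [[0, -5, -12, -9], [-29, 0, -14, -14], [-15, 7, 0, 0], [-18, 4, -3, 0]]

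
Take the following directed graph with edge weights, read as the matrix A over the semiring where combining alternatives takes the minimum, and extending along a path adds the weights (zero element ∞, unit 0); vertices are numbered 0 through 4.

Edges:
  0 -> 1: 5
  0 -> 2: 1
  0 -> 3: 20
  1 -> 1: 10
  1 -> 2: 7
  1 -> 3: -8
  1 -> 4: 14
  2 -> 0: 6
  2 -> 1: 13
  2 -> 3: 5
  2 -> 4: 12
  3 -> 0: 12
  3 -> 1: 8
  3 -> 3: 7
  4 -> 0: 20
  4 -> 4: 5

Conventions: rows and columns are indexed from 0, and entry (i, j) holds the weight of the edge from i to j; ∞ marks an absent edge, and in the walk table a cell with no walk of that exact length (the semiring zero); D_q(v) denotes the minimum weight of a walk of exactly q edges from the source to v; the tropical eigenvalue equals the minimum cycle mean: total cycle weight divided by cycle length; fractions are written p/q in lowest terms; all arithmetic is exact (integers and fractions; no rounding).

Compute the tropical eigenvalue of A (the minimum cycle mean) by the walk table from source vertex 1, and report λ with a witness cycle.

q=0: [∞, 0, ∞, ∞, ∞]
q=1: [∞, 10, 7, -8, 14]
q=2: [4, 0, 17, -1, 19]
q=3: [11, 7, 5, -8, 14]
q=4: [4, 0, 12, -1, 17]
q=5: [11, 7, 5, -8, 14]
Optimal cycle mean attained by: cycle 1->3->1, total (-8) + 8, length 2.
Answer: λ = 0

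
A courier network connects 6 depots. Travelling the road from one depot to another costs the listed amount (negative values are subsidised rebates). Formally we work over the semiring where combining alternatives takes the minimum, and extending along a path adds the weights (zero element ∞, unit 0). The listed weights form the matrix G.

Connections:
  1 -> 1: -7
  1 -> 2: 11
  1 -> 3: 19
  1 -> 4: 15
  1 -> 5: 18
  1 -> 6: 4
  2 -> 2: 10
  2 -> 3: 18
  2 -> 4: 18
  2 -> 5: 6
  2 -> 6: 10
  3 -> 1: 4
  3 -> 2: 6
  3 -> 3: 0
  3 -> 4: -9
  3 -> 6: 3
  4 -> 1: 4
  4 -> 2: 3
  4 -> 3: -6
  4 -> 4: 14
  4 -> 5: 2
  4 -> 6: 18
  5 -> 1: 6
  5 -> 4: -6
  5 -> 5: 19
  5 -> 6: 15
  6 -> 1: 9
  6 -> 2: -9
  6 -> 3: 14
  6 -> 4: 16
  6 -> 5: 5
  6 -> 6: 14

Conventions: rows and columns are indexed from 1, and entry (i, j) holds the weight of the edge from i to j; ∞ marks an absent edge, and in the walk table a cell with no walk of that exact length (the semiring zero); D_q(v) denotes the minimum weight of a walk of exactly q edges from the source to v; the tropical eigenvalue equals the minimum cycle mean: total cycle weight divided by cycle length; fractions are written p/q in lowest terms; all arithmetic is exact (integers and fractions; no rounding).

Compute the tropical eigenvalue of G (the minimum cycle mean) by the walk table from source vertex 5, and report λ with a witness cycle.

q=0: [∞, ∞, ∞, ∞, 0, ∞]
q=1: [6, ∞, ∞, -6, 19, 15]
q=2: [-2, -3, -12, 8, -4, 10]
q=3: [-9, -6, -12, -21, 3, -9]
q=4: [-17, -18, -27, -21, -19, -9]
q=5: [-24, -21, -27, -36, -19, -24]
q=6: [-32, -33, -42, -36, -34, -24]
Optimal cycle mean attained by: cycle 3->4->3, total (-9) + (-6), length 2.
Answer: λ = -15/2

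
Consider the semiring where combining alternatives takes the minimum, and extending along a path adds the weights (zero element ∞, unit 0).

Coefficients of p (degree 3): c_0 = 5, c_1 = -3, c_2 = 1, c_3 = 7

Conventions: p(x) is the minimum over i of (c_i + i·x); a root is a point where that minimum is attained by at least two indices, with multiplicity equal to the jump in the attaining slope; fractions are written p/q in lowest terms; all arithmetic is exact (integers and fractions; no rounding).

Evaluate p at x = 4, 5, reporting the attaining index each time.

p(4) = min(5+0·4=5, -3+1·4=1, 1+2·4=9, 7+3·4=19) = 1 (attained by i=1)
p(5) = min(5+0·5=5, -3+1·5=2, 1+2·5=11, 7+3·5=22) = 2 (attained by i=1)
Answer: p(4) = 1; p(5) = 2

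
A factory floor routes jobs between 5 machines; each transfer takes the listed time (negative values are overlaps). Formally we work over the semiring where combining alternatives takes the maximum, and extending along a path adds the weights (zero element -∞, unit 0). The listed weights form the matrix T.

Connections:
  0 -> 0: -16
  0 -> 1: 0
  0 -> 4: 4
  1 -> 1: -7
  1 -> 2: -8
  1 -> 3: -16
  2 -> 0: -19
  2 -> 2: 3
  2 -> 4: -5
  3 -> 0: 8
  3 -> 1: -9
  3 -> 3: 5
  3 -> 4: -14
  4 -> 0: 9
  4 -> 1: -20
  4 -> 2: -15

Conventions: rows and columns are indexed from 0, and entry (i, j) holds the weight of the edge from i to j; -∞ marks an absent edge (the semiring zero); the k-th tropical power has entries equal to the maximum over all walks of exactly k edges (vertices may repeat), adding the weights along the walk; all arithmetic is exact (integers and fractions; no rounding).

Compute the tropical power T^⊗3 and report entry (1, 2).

T^⊗2:
  [13, -7, -8, -16, -12]
  [-8, -14, -5, -11, -13]
  [4, -19, 6, -∞, -2]
  [13, 8, -17, 10, 12]
  [-7, 9, -12, -36, 13]
T^⊗3:
  [-3, 13, -5, -11, 17]
  [-3, -8, -2, -6, -4]
  [7, 4, 9, -35, 8]
  [21, 13, 0, 15, 17]
  [22, 2, 1, -7, -3]
Key observation: the optimum is the walk 1->2->2->2, with weight (-8) + 3 + 3 = -2.
Optimal value attained by: walk 1->2->2->2.
Answer: (T^⊗3)[1][2] = -2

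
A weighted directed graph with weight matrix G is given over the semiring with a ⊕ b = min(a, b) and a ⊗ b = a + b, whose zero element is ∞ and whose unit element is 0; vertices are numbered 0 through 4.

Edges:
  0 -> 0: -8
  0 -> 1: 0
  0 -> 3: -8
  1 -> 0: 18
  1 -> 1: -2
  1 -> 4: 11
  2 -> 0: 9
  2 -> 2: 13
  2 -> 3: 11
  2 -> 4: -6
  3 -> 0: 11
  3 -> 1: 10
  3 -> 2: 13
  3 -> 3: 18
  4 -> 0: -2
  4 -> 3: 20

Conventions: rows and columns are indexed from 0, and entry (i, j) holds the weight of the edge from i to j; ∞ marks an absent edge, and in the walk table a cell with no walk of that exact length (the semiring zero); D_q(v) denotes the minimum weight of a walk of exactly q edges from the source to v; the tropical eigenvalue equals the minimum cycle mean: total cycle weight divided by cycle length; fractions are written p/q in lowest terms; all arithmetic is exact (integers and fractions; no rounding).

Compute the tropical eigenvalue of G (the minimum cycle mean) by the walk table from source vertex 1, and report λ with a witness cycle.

q=0: [∞, 0, ∞, ∞, ∞]
q=1: [18, -2, ∞, ∞, 11]
q=2: [9, -4, ∞, 10, 9]
q=3: [1, -6, 23, 1, 7]
q=4: [-7, -8, 14, -7, 5]
q=5: [-15, -10, 6, -15, 3]
Optimal cycle mean attained by: cycle 0->0, total (-8), length 1.
Answer: λ = -8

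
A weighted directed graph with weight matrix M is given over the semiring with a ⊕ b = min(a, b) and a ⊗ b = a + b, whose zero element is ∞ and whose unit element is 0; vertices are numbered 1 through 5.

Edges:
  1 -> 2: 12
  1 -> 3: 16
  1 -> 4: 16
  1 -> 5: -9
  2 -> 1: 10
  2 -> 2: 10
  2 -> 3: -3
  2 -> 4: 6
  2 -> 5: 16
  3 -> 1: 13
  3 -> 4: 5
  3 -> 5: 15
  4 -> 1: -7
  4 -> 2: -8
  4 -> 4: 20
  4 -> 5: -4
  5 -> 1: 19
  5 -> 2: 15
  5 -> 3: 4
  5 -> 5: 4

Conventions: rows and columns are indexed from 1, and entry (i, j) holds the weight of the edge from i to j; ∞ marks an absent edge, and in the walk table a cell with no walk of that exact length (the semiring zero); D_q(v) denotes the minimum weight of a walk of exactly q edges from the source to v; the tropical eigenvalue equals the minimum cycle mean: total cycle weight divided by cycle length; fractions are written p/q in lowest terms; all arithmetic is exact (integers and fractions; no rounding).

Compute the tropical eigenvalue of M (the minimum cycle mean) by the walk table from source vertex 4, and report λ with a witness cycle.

q=0: [∞, ∞, ∞, 0, ∞]
q=1: [-7, -8, ∞, 20, -4]
q=2: [2, 2, -11, -2, -16]
q=3: [-9, -10, -12, -6, -12]
q=4: [-13, -14, -13, -7, -18]
q=5: [-14, -15, -17, -8, -22]
Optimal cycle mean attained by: cycle 2->3->4->2, total (-3) + 5 + (-8), length 3.
Answer: λ = -2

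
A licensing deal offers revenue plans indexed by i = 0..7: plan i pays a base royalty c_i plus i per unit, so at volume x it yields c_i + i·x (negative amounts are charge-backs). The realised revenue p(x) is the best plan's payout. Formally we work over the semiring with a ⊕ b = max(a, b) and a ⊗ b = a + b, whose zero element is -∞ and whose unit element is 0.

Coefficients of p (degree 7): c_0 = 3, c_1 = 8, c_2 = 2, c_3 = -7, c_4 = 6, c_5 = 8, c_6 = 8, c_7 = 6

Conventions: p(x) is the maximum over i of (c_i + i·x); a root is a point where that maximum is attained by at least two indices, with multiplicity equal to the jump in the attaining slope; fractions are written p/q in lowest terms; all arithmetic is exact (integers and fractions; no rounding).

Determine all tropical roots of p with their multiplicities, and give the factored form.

hull edge (i=0, c=3) to (i=1, c=8): slope 5, span 1
hull edge (i=1, c=8) to (i=6, c=8): slope 0, span 5
hull edge (i=6, c=8) to (i=7, c=6): slope -2, span 1
Factored form: p(x) = 6 ⊗ (x ⊕ (-5)) ⊗ (x ⊕ 0) ⊗ (x ⊕ 0) ⊗ (x ⊕ 0) ⊗ (x ⊕ 0) ⊗ (x ⊕ 0) ⊗ (x ⊕ 2)
Answer: roots = -5 (mult 1), 0 (mult 5), 2 (mult 1)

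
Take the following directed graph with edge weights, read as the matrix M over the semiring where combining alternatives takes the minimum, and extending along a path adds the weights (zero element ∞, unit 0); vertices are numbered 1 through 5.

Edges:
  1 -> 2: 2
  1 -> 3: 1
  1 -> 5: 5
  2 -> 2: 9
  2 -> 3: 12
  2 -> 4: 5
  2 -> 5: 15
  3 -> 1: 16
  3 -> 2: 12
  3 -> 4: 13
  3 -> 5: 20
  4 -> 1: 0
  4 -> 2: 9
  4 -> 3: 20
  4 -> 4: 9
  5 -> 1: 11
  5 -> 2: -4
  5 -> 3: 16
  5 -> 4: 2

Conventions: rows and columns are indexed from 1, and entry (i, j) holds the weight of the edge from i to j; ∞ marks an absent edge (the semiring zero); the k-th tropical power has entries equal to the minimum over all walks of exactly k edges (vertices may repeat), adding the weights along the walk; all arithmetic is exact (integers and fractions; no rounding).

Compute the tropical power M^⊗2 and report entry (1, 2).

M^⊗2:
  [16, 1, 14, 7, 17]
  [5, 11, 21, 14, 24]
  [13, 16, 17, 17, 21]
  [9, 2, 1, 14, 5]
  [2, 5, 8, 1, 11]
Key observation: the optimum is the walk 1->5->2, with weight 5 + (-4) = 1.
Optimal value attained by: walk 1->5->2.
Answer: (M^⊗2)[1][2] = 1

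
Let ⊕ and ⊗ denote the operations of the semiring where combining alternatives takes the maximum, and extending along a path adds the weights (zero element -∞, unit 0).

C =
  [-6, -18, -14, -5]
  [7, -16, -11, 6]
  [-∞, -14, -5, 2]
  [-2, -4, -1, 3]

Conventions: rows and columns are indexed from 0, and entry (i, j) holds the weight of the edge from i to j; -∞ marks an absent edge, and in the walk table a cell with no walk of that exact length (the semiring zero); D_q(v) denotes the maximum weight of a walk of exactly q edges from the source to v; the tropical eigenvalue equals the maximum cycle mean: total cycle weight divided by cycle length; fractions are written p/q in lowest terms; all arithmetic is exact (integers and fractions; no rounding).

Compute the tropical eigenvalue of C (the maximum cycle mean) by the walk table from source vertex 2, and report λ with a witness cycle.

q=0: [-∞, -∞, 0, -∞]
q=1: [-∞, -14, -5, 2]
q=2: [0, -2, 1, 5]
q=3: [5, 1, 4, 8]
q=4: [8, 4, 7, 11]
Optimal cycle mean attained by: cycle 3->3, total 3, length 1.
Answer: λ = 3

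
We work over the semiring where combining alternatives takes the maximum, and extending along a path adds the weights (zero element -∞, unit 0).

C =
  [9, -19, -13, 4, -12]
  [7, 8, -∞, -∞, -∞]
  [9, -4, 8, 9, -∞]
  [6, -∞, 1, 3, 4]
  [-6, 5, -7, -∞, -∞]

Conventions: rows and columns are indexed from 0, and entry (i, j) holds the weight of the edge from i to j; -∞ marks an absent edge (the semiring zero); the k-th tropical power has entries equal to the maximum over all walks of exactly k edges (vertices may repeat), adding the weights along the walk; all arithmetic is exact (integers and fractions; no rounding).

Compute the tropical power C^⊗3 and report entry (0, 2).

C^⊗2:
  [18, -7, 5, 13, 8]
  [16, 16, -6, 11, -5]
  [18, 4, 16, 17, 13]
  [15, 9, 9, 10, 7]
  [12, 13, 1, 2, -18]
C^⊗3:
  [27, 13, 14, 22, 17]
  [25, 24, 12, 20, 15]
  [27, 18, 24, 25, 21]
  [24, 17, 17, 19, 14]
  [21, 21, 9, 16, 6]
Key observation: the optimum is the walk 0->0->3->2, with weight 9 + 4 + 1 = 14.
Optimal value attained by: walk 0->0->3->2.
Answer: (C^⊗3)[0][2] = 14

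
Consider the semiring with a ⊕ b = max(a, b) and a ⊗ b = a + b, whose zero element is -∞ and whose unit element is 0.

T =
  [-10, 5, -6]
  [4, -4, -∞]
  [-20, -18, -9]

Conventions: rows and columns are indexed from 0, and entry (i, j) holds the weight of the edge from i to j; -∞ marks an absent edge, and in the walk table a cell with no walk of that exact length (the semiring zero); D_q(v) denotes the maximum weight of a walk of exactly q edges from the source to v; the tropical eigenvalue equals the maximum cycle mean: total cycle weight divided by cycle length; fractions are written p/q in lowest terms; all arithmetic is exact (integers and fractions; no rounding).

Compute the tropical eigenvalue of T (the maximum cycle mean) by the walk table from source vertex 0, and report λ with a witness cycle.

q=0: [0, -∞, -∞]
q=1: [-10, 5, -6]
q=2: [9, 1, -15]
q=3: [5, 14, 3]
Optimal cycle mean attained by: cycle 0->1->0, total 5 + 4, length 2.
Answer: λ = 9/2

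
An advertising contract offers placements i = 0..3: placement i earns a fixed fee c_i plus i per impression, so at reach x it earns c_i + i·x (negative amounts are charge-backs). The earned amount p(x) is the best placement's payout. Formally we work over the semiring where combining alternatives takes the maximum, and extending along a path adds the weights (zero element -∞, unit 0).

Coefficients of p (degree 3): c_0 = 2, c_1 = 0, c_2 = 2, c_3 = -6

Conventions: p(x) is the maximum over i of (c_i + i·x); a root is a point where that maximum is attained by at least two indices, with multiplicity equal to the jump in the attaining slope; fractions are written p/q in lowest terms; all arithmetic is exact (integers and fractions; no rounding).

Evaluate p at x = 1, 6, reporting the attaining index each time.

p(1) = max(2+0·1=2, 0+1·1=1, 2+2·1=4, -6+3·1=-3) = 4 (attained by i=2)
p(6) = max(2+0·6=2, 0+1·6=6, 2+2·6=14, -6+3·6=12) = 14 (attained by i=2)
Answer: p(1) = 4; p(6) = 14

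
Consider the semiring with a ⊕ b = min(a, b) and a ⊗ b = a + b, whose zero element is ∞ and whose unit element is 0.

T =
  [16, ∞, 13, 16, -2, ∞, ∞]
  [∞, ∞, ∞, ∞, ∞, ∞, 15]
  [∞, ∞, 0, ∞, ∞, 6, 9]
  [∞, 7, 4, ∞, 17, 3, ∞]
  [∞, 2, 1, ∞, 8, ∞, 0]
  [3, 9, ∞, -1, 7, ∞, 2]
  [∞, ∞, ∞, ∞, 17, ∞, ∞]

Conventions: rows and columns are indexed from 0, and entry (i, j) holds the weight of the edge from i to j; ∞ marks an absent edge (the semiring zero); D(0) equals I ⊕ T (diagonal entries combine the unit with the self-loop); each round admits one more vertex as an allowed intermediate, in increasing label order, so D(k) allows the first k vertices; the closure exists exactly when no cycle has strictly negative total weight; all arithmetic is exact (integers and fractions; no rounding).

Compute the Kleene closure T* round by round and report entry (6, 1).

D(0):
  [0, ∞, 13, 16, -2, ∞, ∞]
  [∞, 0, ∞, ∞, ∞, ∞, 15]
  [∞, ∞, 0, ∞, ∞, 6, 9]
  [∞, 7, 4, 0, 17, 3, ∞]
  [∞, 2, 1, ∞, 0, ∞, 0]
  [3, 9, ∞, -1, 7, 0, 2]
  [∞, ∞, ∞, ∞, 17, ∞, 0]
D(1):
  [0, ∞, 13, 16, -2, ∞, ∞]
  [∞, 0, ∞, ∞, ∞, ∞, 15]
  [∞, ∞, 0, ∞, ∞, 6, 9]
  [∞, 7, 4, 0, 17, 3, ∞]
  [∞, 2, 1, ∞, 0, ∞, 0]
  [3, 9, 16, -1, 1, 0, 2]
  [∞, ∞, ∞, ∞, 17, ∞, 0]
D(2):
  [0, ∞, 13, 16, -2, ∞, ∞]
  [∞, 0, ∞, ∞, ∞, ∞, 15]
  [∞, ∞, 0, ∞, ∞, 6, 9]
  [∞, 7, 4, 0, 17, 3, 22]
  [∞, 2, 1, ∞, 0, ∞, 0]
  [3, 9, 16, -1, 1, 0, 2]
  [∞, ∞, ∞, ∞, 17, ∞, 0]
D(3):
  [0, ∞, 13, 16, -2, 19, 22]
  [∞, 0, ∞, ∞, ∞, ∞, 15]
  [∞, ∞, 0, ∞, ∞, 6, 9]
  [∞, 7, 4, 0, 17, 3, 13]
  [∞, 2, 1, ∞, 0, 7, 0]
  [3, 9, 16, -1, 1, 0, 2]
  [∞, ∞, ∞, ∞, 17, ∞, 0]
D(4):
  [0, 23, 13, 16, -2, 19, 22]
  [∞, 0, ∞, ∞, ∞, ∞, 15]
  [∞, ∞, 0, ∞, ∞, 6, 9]
  [∞, 7, 4, 0, 17, 3, 13]
  [∞, 2, 1, ∞, 0, 7, 0]
  [3, 6, 3, -1, 1, 0, 2]
  [∞, ∞, ∞, ∞, 17, ∞, 0]
D(5):
  [0, 0, -1, 16, -2, 5, -2]
  [∞, 0, ∞, ∞, ∞, ∞, 15]
  [∞, ∞, 0, ∞, ∞, 6, 9]
  [∞, 7, 4, 0, 17, 3, 13]
  [∞, 2, 1, ∞, 0, 7, 0]
  [3, 3, 2, -1, 1, 0, 1]
  [∞, 19, 18, ∞, 17, 24, 0]
D(6):
  [0, 0, -1, 4, -2, 5, -2]
  [∞, 0, ∞, ∞, ∞, ∞, 15]
  [9, 9, 0, 5, 7, 6, 7]
  [6, 6, 4, 0, 4, 3, 4]
  [10, 2, 1, 6, 0, 7, 0]
  [3, 3, 2, -1, 1, 0, 1]
  [27, 19, 18, 23, 17, 24, 0]
D(7):
  [0, 0, -1, 4, -2, 5, -2]
  [42, 0, 33, 38, 32, 39, 15]
  [9, 9, 0, 5, 7, 6, 7]
  [6, 6, 4, 0, 4, 3, 4]
  [10, 2, 1, 6, 0, 7, 0]
  [3, 3, 2, -1, 1, 0, 1]
  [27, 19, 18, 23, 17, 24, 0]
Answer: T*[6][1] = 19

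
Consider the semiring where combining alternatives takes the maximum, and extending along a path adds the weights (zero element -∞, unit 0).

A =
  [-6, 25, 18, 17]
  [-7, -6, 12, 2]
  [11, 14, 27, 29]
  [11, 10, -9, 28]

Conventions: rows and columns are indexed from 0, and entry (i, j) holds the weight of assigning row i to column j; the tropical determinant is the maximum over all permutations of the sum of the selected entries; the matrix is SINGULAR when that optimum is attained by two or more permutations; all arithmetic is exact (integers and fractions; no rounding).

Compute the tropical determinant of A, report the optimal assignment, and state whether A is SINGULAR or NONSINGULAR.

σ = (0, 1, 2, 3): (-6) + (-6) + 27 + 28 = 43
σ = (0, 1, 3, 2): (-6) + (-6) + 29 + (-9) = 8
σ = (0, 2, 1, 3): (-6) + 12 + 14 + 28 = 48
σ = (0, 2, 3, 1): (-6) + 12 + 29 + 10 = 45
σ = (0, 3, 1, 2): (-6) + 2 + 14 + (-9) = 1
σ = (0, 3, 2, 1): (-6) + 2 + 27 + 10 = 33
σ = (1, 0, 2, 3): 25 + (-7) + 27 + 28 = 73
σ = (1, 0, 3, 2): 25 + (-7) + 29 + (-9) = 38
σ = (1, 2, 0, 3): 25 + 12 + 11 + 28 = 76
σ = (1, 2, 3, 0): 25 + 12 + 29 + 11 = 77
σ = (1, 3, 0, 2): 25 + 2 + 11 + (-9) = 29
σ = (1, 3, 2, 0): 25 + 2 + 27 + 11 = 65
σ = (2, 0, 1, 3): 18 + (-7) + 14 + 28 = 53
σ = (2, 0, 3, 1): 18 + (-7) + 29 + 10 = 50
σ = (2, 1, 0, 3): 18 + (-6) + 11 + 28 = 51
σ = (2, 1, 3, 0): 18 + (-6) + 29 + 11 = 52
σ = (2, 3, 0, 1): 18 + 2 + 11 + 10 = 41
σ = (2, 3, 1, 0): 18 + 2 + 14 + 11 = 45
σ = (3, 0, 1, 2): 17 + (-7) + 14 + (-9) = 15
σ = (3, 0, 2, 1): 17 + (-7) + 27 + 10 = 47
σ = (3, 1, 0, 2): 17 + (-6) + 11 + (-9) = 13
σ = (3, 1, 2, 0): 17 + (-6) + 27 + 11 = 49
σ = (3, 2, 0, 1): 17 + 12 + 11 + 10 = 50
σ = (3, 2, 1, 0): 17 + 12 + 14 + 11 = 54
Optimal value attained by: σ = (1, 2, 3, 0).
Answer: det⊕(A) = 77; verdict: NONSINGULAR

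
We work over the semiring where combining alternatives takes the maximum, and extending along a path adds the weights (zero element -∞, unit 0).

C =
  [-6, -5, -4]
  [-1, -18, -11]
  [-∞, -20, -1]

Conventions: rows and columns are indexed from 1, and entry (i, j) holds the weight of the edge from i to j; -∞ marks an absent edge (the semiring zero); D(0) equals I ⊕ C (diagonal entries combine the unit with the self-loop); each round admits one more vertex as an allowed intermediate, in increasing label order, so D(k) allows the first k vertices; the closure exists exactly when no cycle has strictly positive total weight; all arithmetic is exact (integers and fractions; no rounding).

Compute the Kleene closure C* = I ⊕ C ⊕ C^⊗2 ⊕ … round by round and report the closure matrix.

D(0):
  [0, -5, -4]
  [-1, 0, -11]
  [-∞, -20, 0]
D(1):
  [0, -5, -4]
  [-1, 0, -5]
  [-∞, -20, 0]
D(2):
  [0, -5, -4]
  [-1, 0, -5]
  [-21, -20, 0]
D(3):
  [0, -5, -4]
  [-1, 0, -5]
  [-21, -20, 0]
Answer: C* = [[0, -5, -4], [-1, 0, -5], [-21, -20, 0]]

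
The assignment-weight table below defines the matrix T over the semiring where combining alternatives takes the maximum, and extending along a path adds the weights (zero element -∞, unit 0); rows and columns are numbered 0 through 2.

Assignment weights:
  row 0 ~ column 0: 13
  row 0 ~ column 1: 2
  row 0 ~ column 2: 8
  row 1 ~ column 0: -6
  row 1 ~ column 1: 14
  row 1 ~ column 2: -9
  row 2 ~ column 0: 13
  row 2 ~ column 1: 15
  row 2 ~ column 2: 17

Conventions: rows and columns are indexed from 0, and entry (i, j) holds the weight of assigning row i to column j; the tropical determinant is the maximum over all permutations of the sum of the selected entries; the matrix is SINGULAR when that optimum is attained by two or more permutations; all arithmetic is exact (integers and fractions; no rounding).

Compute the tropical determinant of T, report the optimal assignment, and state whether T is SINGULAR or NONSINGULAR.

σ = (0, 1, 2): 13 + 14 + 17 = 44
σ = (0, 2, 1): 13 + (-9) + 15 = 19
σ = (1, 0, 2): 2 + (-6) + 17 = 13
σ = (1, 2, 0): 2 + (-9) + 13 = 6
σ = (2, 0, 1): 8 + (-6) + 15 = 17
σ = (2, 1, 0): 8 + 14 + 13 = 35
Optimal value attained by: σ = (0, 1, 2).
Answer: det⊕(T) = 44; verdict: NONSINGULAR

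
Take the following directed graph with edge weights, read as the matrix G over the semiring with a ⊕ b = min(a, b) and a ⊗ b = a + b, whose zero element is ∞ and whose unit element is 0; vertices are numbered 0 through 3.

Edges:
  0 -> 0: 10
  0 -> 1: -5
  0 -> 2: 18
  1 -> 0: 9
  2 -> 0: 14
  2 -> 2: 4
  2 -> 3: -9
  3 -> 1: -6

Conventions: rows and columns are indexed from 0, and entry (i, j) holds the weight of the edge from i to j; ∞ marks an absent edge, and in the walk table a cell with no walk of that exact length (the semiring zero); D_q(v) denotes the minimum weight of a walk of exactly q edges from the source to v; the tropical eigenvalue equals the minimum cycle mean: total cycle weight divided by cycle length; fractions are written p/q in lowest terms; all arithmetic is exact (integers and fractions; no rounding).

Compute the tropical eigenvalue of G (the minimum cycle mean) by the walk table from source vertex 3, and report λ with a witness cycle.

q=0: [∞, ∞, ∞, 0]
q=1: [∞, -6, ∞, ∞]
q=2: [3, ∞, ∞, ∞]
q=3: [13, -2, 21, ∞]
q=4: [7, 8, 25, 12]
Optimal cycle mean attained by: cycle 0->1->0, total (-5) + 9, length 2.
Answer: λ = 2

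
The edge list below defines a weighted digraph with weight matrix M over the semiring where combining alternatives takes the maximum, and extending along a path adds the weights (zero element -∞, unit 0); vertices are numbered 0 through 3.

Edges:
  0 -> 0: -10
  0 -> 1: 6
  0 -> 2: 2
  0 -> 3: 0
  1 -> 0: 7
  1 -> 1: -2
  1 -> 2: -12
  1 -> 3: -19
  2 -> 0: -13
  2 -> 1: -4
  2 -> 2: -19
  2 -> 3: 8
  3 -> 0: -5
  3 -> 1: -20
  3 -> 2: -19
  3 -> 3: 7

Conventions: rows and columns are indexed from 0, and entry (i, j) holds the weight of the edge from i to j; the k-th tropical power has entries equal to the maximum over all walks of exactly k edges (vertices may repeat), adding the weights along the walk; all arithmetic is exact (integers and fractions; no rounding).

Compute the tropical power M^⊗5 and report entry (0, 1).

M^⊗2:
  [13, 4, -6, 10]
  [5, 13, 9, 7]
  [3, -6, -11, 15]
  [2, 1, -3, 14]
M^⊗3:
  [11, 19, 15, 17]
  [20, 11, 7, 17]
  [10, 9, 5, 22]
  [9, 8, 4, 21]
M^⊗4:
  [26, 17, 13, 24]
  [18, 26, 22, 24]
  [17, 16, 12, 29]
  [16, 15, 11, 28]
M^⊗5:
  [24, 32, 28, 31]
  [33, 24, 20, 31]
  [24, 23, 19, 36]
  [23, 22, 18, 35]
Key observation: the optimum is the walk 0->1->0->1->0->1, with weight 6 + 7 + 6 + 7 + 6 = 32.
Optimal value attained by: walk 0->1->0->1->0->1.
Answer: (M^⊗5)[0][1] = 32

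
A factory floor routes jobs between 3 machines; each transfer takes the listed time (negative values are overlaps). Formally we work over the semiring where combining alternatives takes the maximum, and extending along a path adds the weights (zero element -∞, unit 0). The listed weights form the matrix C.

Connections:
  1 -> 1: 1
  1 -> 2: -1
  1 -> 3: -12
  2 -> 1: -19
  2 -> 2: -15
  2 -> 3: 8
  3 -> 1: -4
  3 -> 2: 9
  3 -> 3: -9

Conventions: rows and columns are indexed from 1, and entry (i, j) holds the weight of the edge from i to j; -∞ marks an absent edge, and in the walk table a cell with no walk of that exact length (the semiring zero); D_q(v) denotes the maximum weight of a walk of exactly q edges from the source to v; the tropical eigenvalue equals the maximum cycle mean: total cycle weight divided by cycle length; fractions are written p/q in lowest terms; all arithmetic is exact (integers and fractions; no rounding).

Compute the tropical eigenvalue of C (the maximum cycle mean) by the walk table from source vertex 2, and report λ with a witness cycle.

q=0: [-∞, 0, -∞]
q=1: [-19, -15, 8]
q=2: [4, 17, -1]
q=3: [5, 8, 25]
Optimal cycle mean attained by: cycle 2->3->2, total 8 + 9, length 2.
Answer: λ = 17/2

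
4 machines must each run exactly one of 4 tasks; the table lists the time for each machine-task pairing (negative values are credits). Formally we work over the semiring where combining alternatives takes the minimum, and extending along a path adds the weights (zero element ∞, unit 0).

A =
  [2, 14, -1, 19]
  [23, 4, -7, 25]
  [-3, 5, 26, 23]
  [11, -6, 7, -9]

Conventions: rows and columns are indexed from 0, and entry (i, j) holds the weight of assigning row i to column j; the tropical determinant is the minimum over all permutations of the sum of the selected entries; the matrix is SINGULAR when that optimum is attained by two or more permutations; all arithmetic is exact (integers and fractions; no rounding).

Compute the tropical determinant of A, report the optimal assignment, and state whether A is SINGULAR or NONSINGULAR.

σ = (0, 1, 2, 3): 2 + 4 + 26 + (-9) = 23
σ = (0, 1, 3, 2): 2 + 4 + 23 + 7 = 36
σ = (0, 2, 1, 3): 2 + (-7) + 5 + (-9) = -9
σ = (0, 2, 3, 1): 2 + (-7) + 23 + (-6) = 12
σ = (0, 3, 1, 2): 2 + 25 + 5 + 7 = 39
σ = (0, 3, 2, 1): 2 + 25 + 26 + (-6) = 47
σ = (1, 0, 2, 3): 14 + 23 + 26 + (-9) = 54
σ = (1, 0, 3, 2): 14 + 23 + 23 + 7 = 67
σ = (1, 2, 0, 3): 14 + (-7) + (-3) + (-9) = -5
σ = (1, 2, 3, 0): 14 + (-7) + 23 + 11 = 41
σ = (1, 3, 0, 2): 14 + 25 + (-3) + 7 = 43
σ = (1, 3, 2, 0): 14 + 25 + 26 + 11 = 76
σ = (2, 0, 1, 3): (-1) + 23 + 5 + (-9) = 18
σ = (2, 0, 3, 1): (-1) + 23 + 23 + (-6) = 39
σ = (2, 1, 0, 3): (-1) + 4 + (-3) + (-9) = -9
σ = (2, 1, 3, 0): (-1) + 4 + 23 + 11 = 37
σ = (2, 3, 0, 1): (-1) + 25 + (-3) + (-6) = 15
σ = (2, 3, 1, 0): (-1) + 25 + 5 + 11 = 40
σ = (3, 0, 1, 2): 19 + 23 + 5 + 7 = 54
σ = (3, 0, 2, 1): 19 + 23 + 26 + (-6) = 62
σ = (3, 1, 0, 2): 19 + 4 + (-3) + 7 = 27
σ = (3, 1, 2, 0): 19 + 4 + 26 + 11 = 60
σ = (3, 2, 0, 1): 19 + (-7) + (-3) + (-6) = 3
σ = (3, 2, 1, 0): 19 + (-7) + 5 + 11 = 28
Optimal value attained by: σ = (0, 2, 1, 3).
Answer: det⊕(A) = -9; verdict: SINGULAR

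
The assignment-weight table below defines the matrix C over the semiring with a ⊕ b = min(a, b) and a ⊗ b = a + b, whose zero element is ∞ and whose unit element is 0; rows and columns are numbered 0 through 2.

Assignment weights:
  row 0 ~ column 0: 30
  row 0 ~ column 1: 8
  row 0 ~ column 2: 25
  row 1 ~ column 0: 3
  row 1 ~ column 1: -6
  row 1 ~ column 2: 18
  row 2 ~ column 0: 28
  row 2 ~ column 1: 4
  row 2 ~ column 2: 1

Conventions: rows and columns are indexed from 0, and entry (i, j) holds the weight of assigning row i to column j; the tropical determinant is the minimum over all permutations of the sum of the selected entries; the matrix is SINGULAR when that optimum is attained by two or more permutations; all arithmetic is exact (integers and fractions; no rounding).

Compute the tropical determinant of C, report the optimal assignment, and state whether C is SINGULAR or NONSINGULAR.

σ = (0, 1, 2): 30 + (-6) + 1 = 25
σ = (0, 2, 1): 30 + 18 + 4 = 52
σ = (1, 0, 2): 8 + 3 + 1 = 12
σ = (1, 2, 0): 8 + 18 + 28 = 54
σ = (2, 0, 1): 25 + 3 + 4 = 32
σ = (2, 1, 0): 25 + (-6) + 28 = 47
Optimal value attained by: σ = (1, 0, 2).
Answer: det⊕(C) = 12; verdict: NONSINGULAR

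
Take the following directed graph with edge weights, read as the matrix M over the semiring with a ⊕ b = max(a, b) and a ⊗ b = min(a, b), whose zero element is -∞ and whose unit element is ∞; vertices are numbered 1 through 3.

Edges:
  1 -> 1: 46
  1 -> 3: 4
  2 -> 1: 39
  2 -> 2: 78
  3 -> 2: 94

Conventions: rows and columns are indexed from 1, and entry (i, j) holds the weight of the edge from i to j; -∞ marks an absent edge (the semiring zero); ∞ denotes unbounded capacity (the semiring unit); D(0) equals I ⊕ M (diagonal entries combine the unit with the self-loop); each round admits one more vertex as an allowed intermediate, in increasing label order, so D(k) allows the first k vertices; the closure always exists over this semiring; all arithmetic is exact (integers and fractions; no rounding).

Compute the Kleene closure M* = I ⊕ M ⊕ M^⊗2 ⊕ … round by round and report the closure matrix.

D(0):
  [∞, -∞, 4]
  [39, ∞, -∞]
  [-∞, 94, ∞]
D(1):
  [∞, -∞, 4]
  [39, ∞, 4]
  [-∞, 94, ∞]
D(2):
  [∞, -∞, 4]
  [39, ∞, 4]
  [39, 94, ∞]
D(3):
  [∞, 4, 4]
  [39, ∞, 4]
  [39, 94, ∞]
Answer: M* = [[∞, 4, 4], [39, ∞, 4], [39, 94, ∞]]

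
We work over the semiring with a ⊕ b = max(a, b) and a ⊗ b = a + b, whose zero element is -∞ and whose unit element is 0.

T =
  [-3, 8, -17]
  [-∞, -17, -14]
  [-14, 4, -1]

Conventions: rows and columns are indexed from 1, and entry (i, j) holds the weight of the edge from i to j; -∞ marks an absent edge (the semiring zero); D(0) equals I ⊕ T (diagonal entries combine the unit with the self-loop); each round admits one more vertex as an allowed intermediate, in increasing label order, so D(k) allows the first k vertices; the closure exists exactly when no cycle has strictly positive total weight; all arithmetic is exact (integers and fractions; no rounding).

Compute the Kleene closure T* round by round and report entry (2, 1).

D(0):
  [0, 8, -17]
  [-∞, 0, -14]
  [-14, 4, 0]
D(1):
  [0, 8, -17]
  [-∞, 0, -14]
  [-14, 4, 0]
D(2):
  [0, 8, -6]
  [-∞, 0, -14]
  [-14, 4, 0]
D(3):
  [0, 8, -6]
  [-28, 0, -14]
  [-14, 4, 0]
Answer: T*[2][1] = -28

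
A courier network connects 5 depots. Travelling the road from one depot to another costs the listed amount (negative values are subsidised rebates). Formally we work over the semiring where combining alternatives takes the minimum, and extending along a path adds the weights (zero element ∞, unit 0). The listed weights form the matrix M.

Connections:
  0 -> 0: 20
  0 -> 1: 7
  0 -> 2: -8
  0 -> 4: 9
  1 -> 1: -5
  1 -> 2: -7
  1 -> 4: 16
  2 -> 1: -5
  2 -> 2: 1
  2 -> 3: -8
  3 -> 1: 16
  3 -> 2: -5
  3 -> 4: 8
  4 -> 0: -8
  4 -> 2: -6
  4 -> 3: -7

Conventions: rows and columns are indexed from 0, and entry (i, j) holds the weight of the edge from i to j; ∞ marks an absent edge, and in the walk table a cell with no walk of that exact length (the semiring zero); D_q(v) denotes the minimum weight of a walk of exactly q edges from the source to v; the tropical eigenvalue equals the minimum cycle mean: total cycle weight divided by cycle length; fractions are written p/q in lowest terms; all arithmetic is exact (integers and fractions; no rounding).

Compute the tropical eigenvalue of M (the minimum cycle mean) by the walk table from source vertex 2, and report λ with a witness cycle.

q=0: [∞, ∞, 0, ∞, ∞]
q=1: [∞, -5, 1, -8, ∞]
q=2: [∞, -10, -13, -7, 0]
q=3: [-8, -18, -17, -21, 1]
q=4: [-7, -23, -26, -25, -13]
q=5: [-21, -31, -30, -34, -17]
Optimal cycle mean attained by: cycle 2->3->2, total (-8) + (-5), length 2.
Answer: λ = -13/2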